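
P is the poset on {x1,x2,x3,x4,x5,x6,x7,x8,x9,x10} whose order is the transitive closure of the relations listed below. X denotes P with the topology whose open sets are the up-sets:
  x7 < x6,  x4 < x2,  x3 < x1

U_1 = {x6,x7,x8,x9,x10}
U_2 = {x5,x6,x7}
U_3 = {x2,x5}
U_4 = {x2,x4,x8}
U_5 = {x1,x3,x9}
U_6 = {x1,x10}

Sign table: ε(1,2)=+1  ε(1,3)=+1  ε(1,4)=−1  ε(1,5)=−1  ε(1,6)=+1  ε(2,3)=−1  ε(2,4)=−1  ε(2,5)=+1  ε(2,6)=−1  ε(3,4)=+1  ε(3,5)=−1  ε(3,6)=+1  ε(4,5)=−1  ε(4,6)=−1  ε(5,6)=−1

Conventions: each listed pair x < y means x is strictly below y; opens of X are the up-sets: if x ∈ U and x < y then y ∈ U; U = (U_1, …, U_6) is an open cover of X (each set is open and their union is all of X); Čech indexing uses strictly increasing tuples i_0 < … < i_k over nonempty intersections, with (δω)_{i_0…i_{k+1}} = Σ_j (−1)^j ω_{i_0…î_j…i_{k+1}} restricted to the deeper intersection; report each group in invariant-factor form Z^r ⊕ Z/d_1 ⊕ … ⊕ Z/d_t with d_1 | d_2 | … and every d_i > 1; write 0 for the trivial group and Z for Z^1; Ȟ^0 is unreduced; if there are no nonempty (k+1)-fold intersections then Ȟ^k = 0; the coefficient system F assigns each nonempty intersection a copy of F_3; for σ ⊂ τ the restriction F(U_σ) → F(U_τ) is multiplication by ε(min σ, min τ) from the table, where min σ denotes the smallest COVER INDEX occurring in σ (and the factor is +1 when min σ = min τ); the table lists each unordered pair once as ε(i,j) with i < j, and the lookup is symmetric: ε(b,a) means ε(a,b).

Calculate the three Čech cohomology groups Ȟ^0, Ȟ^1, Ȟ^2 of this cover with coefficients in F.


cover nerve:
  U12={x6,x7} U14={x8} U15={x9} U16={x10} U23={x5} U34={x2} U56={x1}
C dims 6,7; δ0: rk_F3 5
Ȟ^0: (6−5)−0=1 ⇒ Z/3
Ȟ^1: (7−0)−5=2 ⇒ Z/3 ⊕ Z/3
Ȟ^2: (0−0)−0=0 ⇒ 0

Ȟ^0 = Z/3; Ȟ^1 = Z/3 ⊕ Z/3; Ȟ^2 = 0


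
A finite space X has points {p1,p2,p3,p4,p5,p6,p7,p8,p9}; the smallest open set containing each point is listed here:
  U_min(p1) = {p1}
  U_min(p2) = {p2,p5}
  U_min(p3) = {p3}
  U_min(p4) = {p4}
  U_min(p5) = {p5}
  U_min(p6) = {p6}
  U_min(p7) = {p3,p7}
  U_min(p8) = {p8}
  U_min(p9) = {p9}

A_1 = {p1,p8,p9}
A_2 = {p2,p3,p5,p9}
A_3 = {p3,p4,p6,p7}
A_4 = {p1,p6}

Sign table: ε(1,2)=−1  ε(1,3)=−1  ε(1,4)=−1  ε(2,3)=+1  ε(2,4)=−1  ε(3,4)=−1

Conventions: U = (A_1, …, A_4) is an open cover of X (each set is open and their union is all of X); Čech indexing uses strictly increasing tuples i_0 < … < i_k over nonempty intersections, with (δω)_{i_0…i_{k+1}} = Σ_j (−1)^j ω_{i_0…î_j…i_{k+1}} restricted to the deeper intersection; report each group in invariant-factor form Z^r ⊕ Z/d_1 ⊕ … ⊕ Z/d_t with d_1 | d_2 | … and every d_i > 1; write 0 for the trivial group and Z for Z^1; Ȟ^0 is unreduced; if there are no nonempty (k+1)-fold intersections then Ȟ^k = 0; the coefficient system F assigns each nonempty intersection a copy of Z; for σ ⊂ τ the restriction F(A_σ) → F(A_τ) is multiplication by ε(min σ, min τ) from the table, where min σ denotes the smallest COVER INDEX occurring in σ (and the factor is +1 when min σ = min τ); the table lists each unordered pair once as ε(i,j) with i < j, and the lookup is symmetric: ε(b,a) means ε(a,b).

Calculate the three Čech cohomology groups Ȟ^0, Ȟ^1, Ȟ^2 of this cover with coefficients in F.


nerve of the cover:
  A12={p9} A14={p1} A23={p3} A34={p6}
C dims 4,4; δ0: rk 4, SNF 1^3·2
Ȟ^0 = (4 − 4) − 0 = 0, so Ȟ^0 ≅ 0
Ȟ^1 = (4 − 0) − 4 = 0 plus torsion [2], so Ȟ^1 ≅ Z/2
Ȟ^2 = (0 − 0) − 0 = 0, so Ȟ^2 ≅ 0

Ȟ^0 = 0, Ȟ^1 = Z/2, Ȟ^2 = 0


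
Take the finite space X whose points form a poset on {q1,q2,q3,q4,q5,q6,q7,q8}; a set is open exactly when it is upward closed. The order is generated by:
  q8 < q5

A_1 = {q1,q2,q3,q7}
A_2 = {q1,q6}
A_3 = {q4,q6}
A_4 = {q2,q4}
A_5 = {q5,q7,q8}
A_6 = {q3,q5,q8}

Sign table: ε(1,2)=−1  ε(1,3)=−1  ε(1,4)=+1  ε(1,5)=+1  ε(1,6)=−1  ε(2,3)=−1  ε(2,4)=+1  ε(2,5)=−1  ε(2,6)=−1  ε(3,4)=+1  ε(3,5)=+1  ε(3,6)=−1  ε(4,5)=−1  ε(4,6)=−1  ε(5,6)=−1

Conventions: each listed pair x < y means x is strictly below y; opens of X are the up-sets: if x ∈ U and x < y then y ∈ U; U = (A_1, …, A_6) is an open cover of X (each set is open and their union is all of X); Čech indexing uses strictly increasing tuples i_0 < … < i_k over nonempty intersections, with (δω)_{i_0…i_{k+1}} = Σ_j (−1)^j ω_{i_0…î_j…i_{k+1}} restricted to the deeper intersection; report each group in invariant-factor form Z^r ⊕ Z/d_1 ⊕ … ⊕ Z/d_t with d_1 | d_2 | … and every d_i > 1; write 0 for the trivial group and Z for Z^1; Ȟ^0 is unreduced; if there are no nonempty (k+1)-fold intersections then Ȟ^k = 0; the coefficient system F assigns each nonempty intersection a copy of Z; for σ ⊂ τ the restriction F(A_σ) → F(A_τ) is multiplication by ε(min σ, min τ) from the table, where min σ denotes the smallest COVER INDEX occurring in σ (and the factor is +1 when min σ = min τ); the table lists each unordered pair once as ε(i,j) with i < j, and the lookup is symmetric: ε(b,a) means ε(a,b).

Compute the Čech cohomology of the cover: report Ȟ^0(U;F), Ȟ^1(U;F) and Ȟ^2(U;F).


nonempty overlaps:
  A12={q1} A14={q2} A15={q7} A16={q3} A23={q6} A34={q4} A56={q5,q8}
C dims 6,7; δ0: rk 5, SNF 1^5
degree 0: 6−5−0 = 1 → Ȟ^0 ≅ Z
degree 1: 7−0−5 = 2 → Ȟ^1 ≅ Z^2
degree 2: 0−0−0 = 0 → Ȟ^2 ≅ 0

Ȟ^0 ≅ Z,  Ȟ^1 ≅ Z^2,  Ȟ^2 ≅ 0


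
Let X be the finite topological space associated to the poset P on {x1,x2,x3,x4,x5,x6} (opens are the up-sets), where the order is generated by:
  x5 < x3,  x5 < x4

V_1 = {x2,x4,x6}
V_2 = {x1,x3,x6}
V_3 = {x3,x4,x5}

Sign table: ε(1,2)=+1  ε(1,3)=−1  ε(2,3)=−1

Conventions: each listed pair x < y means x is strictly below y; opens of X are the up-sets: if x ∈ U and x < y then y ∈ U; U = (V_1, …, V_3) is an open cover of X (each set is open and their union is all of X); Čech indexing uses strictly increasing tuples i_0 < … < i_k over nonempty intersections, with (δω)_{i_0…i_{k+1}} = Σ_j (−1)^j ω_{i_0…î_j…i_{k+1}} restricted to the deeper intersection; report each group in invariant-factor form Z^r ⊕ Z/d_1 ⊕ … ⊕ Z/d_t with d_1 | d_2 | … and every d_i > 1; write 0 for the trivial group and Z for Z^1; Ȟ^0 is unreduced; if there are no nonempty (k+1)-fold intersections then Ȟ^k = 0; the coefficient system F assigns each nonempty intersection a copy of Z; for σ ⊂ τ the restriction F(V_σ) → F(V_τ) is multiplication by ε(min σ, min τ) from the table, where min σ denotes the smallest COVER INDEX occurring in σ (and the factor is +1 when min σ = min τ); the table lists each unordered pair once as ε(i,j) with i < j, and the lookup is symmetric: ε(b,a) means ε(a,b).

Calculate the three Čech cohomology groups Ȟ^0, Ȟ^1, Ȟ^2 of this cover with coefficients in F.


Ȟ^0 = Z, Ȟ^1 = Z and Ȟ^2 = 0

intersection data:
  V12={x6} V13={x4} V23={x3}
C dims 3,3; δ0: rk 2, SNF 1^2
Ȟ^0 = (3 − 2) − 0 = 1, so Ȟ^0 ≅ Z
Ȟ^1 = (3 − 0) − 2 = 1, so Ȟ^1 ≅ Z
Ȟ^2 = (0 − 0) − 0 = 0, so Ȟ^2 ≅ 0


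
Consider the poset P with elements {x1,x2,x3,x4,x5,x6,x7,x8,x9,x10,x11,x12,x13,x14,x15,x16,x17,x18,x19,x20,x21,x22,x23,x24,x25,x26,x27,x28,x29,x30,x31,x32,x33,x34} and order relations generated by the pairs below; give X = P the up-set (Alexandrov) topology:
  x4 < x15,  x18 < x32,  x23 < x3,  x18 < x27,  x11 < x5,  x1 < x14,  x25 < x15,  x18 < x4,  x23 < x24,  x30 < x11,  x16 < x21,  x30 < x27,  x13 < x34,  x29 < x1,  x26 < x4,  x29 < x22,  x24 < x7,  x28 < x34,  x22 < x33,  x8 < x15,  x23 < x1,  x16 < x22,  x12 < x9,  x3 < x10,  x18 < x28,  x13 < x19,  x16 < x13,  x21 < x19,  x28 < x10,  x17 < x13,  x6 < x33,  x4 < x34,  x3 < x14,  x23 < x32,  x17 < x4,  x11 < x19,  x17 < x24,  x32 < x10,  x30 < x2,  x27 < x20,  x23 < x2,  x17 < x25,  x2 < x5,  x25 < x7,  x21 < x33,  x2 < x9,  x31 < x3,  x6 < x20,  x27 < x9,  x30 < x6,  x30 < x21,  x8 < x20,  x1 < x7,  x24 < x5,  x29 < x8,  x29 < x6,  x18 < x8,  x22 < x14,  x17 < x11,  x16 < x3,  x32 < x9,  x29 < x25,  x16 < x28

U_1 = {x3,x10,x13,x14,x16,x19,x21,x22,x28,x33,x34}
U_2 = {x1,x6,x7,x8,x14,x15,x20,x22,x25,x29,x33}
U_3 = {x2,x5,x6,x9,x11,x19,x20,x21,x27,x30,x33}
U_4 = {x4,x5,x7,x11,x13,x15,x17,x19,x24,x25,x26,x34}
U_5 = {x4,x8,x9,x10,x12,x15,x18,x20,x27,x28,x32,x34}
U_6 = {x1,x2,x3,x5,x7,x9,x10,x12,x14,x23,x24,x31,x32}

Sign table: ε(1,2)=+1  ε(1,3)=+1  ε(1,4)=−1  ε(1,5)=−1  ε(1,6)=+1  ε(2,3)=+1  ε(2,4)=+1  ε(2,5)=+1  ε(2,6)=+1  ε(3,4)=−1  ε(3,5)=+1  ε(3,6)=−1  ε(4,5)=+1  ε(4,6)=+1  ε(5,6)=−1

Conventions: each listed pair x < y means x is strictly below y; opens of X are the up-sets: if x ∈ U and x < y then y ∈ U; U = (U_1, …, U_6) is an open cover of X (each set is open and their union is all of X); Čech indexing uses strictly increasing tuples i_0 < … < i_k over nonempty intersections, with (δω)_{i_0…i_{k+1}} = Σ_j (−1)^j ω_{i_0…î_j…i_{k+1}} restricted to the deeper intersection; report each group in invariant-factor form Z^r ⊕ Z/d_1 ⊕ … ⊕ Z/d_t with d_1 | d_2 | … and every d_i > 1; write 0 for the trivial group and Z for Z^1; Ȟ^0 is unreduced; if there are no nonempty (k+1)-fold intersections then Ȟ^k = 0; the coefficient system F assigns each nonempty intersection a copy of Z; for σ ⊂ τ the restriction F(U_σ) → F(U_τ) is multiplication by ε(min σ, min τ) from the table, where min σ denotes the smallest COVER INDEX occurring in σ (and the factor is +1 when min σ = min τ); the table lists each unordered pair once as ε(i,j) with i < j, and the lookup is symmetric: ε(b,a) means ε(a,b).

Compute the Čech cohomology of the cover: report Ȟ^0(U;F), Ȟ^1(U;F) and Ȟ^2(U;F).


Ȟ^0(U;F) ≅ 0, Ȟ^1(U;F) ≅ Z/2 and Ȟ^2(U;F) ≅ Z

nerve of the cover:
  U12={x14,x22,x33} U13={x19,x21,x33} U14={x13,x19,x34} U15={x10,x28,x34} U16={x3,x10,x14} U23={x6,x20,x33} U24={x7,x15,x25} U25={x8,x15,x20} U26={x1,x7,x14} U34={x5,x11,x19} U35={x9,x20,x27} U36={x2,x5,x9} U45={x4,x15,x34} U46={x5,x7,x24} U56={x9,x10,x12,x32}
  U123={x33} U126={x14} U134={x19} U145={x34} U156={x10} U235={x20} U245={x15} U246={x7} U346={x5} U356={x9}
C dims 6,15,10; δ0: rk 6, SNF 1^5·2; δ1: rk 9, SNF 1^9
Ȟ^0 = (6 − 6) − 0 = 0, so Ȟ^0 ≅ 0
Ȟ^1 = (15 − 9) − 6 = 0 plus torsion [2], so Ȟ^1 ≅ Z/2
Ȟ^2 = (10 − 0) − 9 = 1, so Ȟ^2 ≅ Z


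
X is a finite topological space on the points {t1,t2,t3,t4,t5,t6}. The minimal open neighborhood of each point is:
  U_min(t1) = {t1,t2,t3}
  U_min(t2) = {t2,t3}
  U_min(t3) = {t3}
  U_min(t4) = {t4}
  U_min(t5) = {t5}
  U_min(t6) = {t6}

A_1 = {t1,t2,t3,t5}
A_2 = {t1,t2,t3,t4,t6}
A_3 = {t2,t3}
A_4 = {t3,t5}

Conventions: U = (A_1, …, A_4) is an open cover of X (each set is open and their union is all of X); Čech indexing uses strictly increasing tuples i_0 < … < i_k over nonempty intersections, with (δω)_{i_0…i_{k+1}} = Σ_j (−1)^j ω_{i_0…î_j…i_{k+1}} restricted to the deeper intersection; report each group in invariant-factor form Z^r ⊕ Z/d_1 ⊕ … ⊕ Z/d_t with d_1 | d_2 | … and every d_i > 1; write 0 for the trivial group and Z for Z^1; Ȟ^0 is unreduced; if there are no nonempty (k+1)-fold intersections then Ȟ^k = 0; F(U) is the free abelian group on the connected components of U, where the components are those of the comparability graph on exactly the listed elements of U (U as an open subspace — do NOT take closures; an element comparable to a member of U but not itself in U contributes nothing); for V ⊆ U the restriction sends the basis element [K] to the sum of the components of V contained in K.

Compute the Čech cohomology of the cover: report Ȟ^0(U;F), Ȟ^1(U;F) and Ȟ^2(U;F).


Ȟ^0(U;F) ≅ Z^4, Ȟ^1(U;F) ≅ 0, Ȟ^2(U;F) ≅ 0

nerve simplices:
  A12={t1,t2,t3} A13={t2,t3} A14={t3,t5} A23={t2,t3} A24={t3} A34={t3}
  A123={t2,t3} A124={t3} A134={t3} A234={t3}
  A1234={t3}
components per intersection:
  A1: {t1,t2,t3} {t5}
  A2: {t1,t2,t3} {t4} {t6}
  A3: {t2,t3}
  A4: {t3} {t5}
  A12: {t1,t2,t3}
  A13: {t2,t3}
  A14: {t3} {t5}
  A23: {t2,t3}
  A24: {t3}
  A34: {t3}
  A123: {t2,t3}
  A124: {t3}
  A134: {t3}
  A234: {t3}
  A1234: {t3}
C dims 8,7,4,1; δ0: rk 4, SNF 1^4; δ1: rk 3, SNF 1^3; δ2: rk 1, SNF 1^1
degree 0: 8−4−0 = 4 → Ȟ^0 ≅ Z^4
degree 1: 7−3−4 = 0 → Ȟ^1 ≅ 0
degree 2: 4−1−3 = 0 → Ȟ^2 ≅ 0


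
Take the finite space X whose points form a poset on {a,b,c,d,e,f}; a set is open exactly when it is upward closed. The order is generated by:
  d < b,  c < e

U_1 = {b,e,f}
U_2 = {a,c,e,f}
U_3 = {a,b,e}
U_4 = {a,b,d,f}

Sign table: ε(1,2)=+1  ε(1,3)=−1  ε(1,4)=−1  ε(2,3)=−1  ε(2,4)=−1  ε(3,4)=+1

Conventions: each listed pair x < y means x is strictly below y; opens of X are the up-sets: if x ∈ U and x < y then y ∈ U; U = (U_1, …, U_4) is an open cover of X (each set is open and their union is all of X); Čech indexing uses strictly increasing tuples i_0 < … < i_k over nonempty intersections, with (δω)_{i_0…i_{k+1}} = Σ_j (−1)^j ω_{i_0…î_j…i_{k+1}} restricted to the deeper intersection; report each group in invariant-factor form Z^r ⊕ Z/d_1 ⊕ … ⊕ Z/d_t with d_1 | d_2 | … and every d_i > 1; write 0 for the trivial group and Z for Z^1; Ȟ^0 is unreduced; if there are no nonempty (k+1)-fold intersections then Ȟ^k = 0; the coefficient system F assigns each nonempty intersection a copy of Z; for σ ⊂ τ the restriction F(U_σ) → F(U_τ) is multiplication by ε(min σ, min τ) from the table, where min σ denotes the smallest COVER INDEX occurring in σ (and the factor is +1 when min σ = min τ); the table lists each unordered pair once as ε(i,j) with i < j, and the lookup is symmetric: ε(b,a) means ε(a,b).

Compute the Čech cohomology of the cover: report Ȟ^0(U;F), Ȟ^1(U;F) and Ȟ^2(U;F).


Ȟ^0 ≅ Z; Ȟ^1 ≅ 0; Ȟ^2 ≅ Z

intersection data:
  U12={e,f} U13={b,e} U14={b,f} U23={a,e} U24={a,f} U34={a,b}
  U123={e} U124={f} U134={b} U234={a}
C dims 4,6,4; δ0: rk 3, SNF 1^3; δ1: rk 3, SNF 1^3
Ȟ^0 = (4 − 3) − 0 = 1, so Ȟ^0 ≅ Z
Ȟ^1 = (6 − 3) − 3 = 0, so Ȟ^1 ≅ 0
Ȟ^2 = (4 − 0) − 3 = 1, so Ȟ^2 ≅ Z


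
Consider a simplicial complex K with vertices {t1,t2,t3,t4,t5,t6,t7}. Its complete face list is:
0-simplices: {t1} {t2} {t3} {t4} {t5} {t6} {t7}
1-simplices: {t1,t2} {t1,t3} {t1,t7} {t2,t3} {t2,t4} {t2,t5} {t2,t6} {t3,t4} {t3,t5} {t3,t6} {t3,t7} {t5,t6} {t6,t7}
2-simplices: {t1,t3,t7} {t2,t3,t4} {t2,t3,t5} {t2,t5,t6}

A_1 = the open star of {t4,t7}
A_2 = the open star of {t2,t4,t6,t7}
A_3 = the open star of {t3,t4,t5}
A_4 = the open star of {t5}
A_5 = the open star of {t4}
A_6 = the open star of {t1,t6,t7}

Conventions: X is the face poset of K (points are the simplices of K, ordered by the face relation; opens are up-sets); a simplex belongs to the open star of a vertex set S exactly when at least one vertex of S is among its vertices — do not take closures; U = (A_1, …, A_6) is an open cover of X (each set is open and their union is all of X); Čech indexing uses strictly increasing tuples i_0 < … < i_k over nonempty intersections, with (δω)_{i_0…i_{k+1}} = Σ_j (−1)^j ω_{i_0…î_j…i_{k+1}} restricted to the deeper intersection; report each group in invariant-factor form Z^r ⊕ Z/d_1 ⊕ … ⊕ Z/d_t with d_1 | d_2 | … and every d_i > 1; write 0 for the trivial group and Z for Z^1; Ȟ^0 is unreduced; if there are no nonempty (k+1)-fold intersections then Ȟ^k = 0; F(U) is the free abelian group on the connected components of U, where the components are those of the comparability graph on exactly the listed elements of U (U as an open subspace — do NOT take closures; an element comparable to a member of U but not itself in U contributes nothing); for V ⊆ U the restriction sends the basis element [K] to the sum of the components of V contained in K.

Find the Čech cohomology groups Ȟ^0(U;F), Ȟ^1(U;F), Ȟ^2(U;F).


nonempty intersections:
  A1={{t4},{t7},{t1,t7},{t2,t4},{t3,t4},{t3,t7},{t6,t7},{t1,t3,t7},{t2,t3,t4}} A2={{t2},{t4},{t6},{t7},{t1,t2},{t1,t7},{t2,t3},{t2,t4},{t2,t5},{t2,t6},{t3,t4},{t3,t6},{t3,t7},{t5,t6},{t6,t7},{t1,t3,t7},{t2,t3,t4},{t2,t3,t5},{t2,t5,t6}} A3={{t3},{t4},{t5},{t1,t3},{t2,t3},{t2,t4},{t2,t5},{t3,t4},{t3,t5},{t3,t6},{t3,t7},{t5,t6},{t1,t3,t7},{t2,t3,t4},{t2,t3,t5},{t2,t5,t6}} A4={{t5},{t2,t5},{t3,t5},{t5,t6},{t2,t3,t5},{t2,t5,t6}} A5={{t4},{t2,t4},{t3,t4},{t2,t3,t4}} A6={{t1},{t6},{t7},{t1,t2},{t1,t3},{t1,t7},{t2,t6},{t3,t6},{t3,t7},{t5,t6},{t6,t7},{t1,t3,t7},{t2,t5,t6}}
  A12={{t4},{t7},{t1,t7},{t2,t4},{t3,t4},{t3,t7},{t6,t7},{t1,t3,t7},{t2,t3,t4}} A13={{t4},{t2,t4},{t3,t4},{t3,t7},{t1,t3,t7},{t2,t3,t4}} A15={{t4},{t2,t4},{t3,t4},{t2,t3,t4}} A16={{t7},{t1,t7},{t3,t7},{t6,t7},{t1,t3,t7}} A23={{t4},{t2,t3},{t2,t4},{t2,t5},{t3,t4},{t3,t6},{t3,t7},{t5,t6},{t1,t3,t7},{t2,t3,t4},{t2,t3,t5},{t2,t5,t6}} A24={{t2,t5},{t5,t6},{t2,t3,t5},{t2,t5,t6}} A25={{t4},{t2,t4},{t3,t4},{t2,t3,t4}} A26={{t6},{t7},{t1,t2},{t1,t7},{t2,t6},{t3,t6},{t3,t7},{t5,t6},{t6,t7},{t1,t3,t7},{t2,t5,t6}} A34={{t5},{t2,t5},{t3,t5},{t5,t6},{t2,t3,t5},{t2,t5,t6}} A35={{t4},{t2,t4},{t3,t4},{t2,t3,t4}} A36={{t1,t3},{t3,t6},{t3,t7},{t5,t6},{t1,t3,t7},{t2,t5,t6}} A46={{t5,t6},{t2,t5,t6}}
  A123={{t4},{t2,t4},{t3,t4},{t3,t7},{t1,t3,t7},{t2,t3,t4}} A125={{t4},{t2,t4},{t3,t4},{t2,t3,t4}} A126={{t7},{t1,t7},{t3,t7},{t6,t7},{t1,t3,t7}} A135={{t4},{t2,t4},{t3,t4},{t2,t3,t4}} A136={{t3,t7},{t1,t3,t7}} A234={{t2,t5},{t5,t6},{t2,t3,t5},{t2,t5,t6}} A235={{t4},{t2,t4},{t3,t4},{t2,t3,t4}} A236={{t3,t6},{t3,t7},{t5,t6},{t1,t3,t7},{t2,t5,t6}} A246={{t5,t6},{t2,t5,t6}} A346={{t5,t6},{t2,t5,t6}}
  A1235={{t4},{t2,t4},{t3,t4},{t2,t3,t4}} A1236={{t3,t7},{t1,t3,t7}} A2346={{t5,t6},{t2,t5,t6}}
components per intersection:
  A1: {{t4},{t2,t4},{t3,t4},{t2,t3,t4}} {{t7},{t1,t7},{t3,t7},{t6,t7},{t1,t3,t7}}
  A2: {{t2},{t4},{t6},{t7},{t1,t2},{t1,t7},{t2,t3},{t2,t4},{t2,t5},{t2,t6},{t3,t4},{t3,t6},{t3,t7},{t5,t6},{t6,t7},{t1,t3,t7},{t2,t3,t4},{t2,t3,t5},{t2,t5,t6}}
  A3: {{t3},{t4},{t5},{t1,t3},{t2,t3},{t2,t4},{t2,t5},{t3,t4},{t3,t5},{t3,t6},{t3,t7},{t5,t6},{t1,t3,t7},{t2,t3,t4},{t2,t3,t5},{t2,t5,t6}}
  A4: {{t5},{t2,t5},{t3,t5},{t5,t6},{t2,t3,t5},{t2,t5,t6}}
  A5: {{t4},{t2,t4},{t3,t4},{t2,t3,t4}}
  A6: {{t1},{t6},{t7},{t1,t2},{t1,t3},{t1,t7},{t2,t6},{t3,t6},{t3,t7},{t5,t6},{t6,t7},{t1,t3,t7},{t2,t5,t6}}
  A12: {{t4},{t2,t4},{t3,t4},{t2,t3,t4}} {{t7},{t1,t7},{t3,t7},{t6,t7},{t1,t3,t7}}
  A13: {{t4},{t2,t4},{t3,t4},{t2,t3,t4}} {{t3,t7},{t1,t3,t7}}
  A15: {{t4},{t2,t4},{t3,t4},{t2,t3,t4}}
  A16: {{t7},{t1,t7},{t3,t7},{t6,t7},{t1,t3,t7}}
  A23: {{t4},{t2,t3},{t2,t4},{t2,t5},{t3,t4},{t5,t6},{t2,t3,t4},{t2,t3,t5},{t2,t5,t6}} {{t3,t6}} {{t3,t7},{t1,t3,t7}}
  A24: {{t2,t5},{t5,t6},{t2,t3,t5},{t2,t5,t6}}
  A25: {{t4},{t2,t4},{t3,t4},{t2,t3,t4}}
  A26: {{t6},{t7},{t1,t7},{t2,t6},{t3,t6},{t3,t7},{t5,t6},{t6,t7},{t1,t3,t7},{t2,t5,t6}} {{t1,t2}}
  A34: {{t5},{t2,t5},{t3,t5},{t5,t6},{t2,t3,t5},{t2,t5,t6}}
  A35: {{t4},{t2,t4},{t3,t4},{t2,t3,t4}}
  A36: {{t1,t3},{t3,t7},{t1,t3,t7}} {{t3,t6}} {{t5,t6},{t2,t5,t6}}
  A46: {{t5,t6},{t2,t5,t6}}
  A123: {{t4},{t2,t4},{t3,t4},{t2,t3,t4}} {{t3,t7},{t1,t3,t7}}
  A125: {{t4},{t2,t4},{t3,t4},{t2,t3,t4}}
  A126: {{t7},{t1,t7},{t3,t7},{t6,t7},{t1,t3,t7}}
  A135: {{t4},{t2,t4},{t3,t4},{t2,t3,t4}}
  A136: {{t3,t7},{t1,t3,t7}}
  A234: {{t2,t5},{t5,t6},{t2,t3,t5},{t2,t5,t6}}
  A235: {{t4},{t2,t4},{t3,t4},{t2,t3,t4}}
  A236: {{t3,t6}} {{t3,t7},{t1,t3,t7}} {{t5,t6},{t2,t5,t6}}
  A246: {{t5,t6},{t2,t5,t6}}
  A346: {{t5,t6},{t2,t5,t6}}
  A1235: {{t4},{t2,t4},{t3,t4},{t2,t3,t4}}
  A1236: {{t3,t7},{t1,t3,t7}}
  A2346: {{t5,t6},{t2,t5,t6}}
C dims 7,19,13,3; δ0: rk 6, SNF 1^6; δ1: rk 10, SNF 1^10; δ2: rk 3, SNF 1^3
Ȟ^0: (7−6)−0=1 ⇒ Z
Ȟ^1: (19−10)−6=3 ⇒ Z^3
Ȟ^2: (13−3)−10=0 ⇒ 0

Ȟ^0 ≅ Z, Ȟ^1 ≅ Z^3 and Ȟ^2 ≅ 0


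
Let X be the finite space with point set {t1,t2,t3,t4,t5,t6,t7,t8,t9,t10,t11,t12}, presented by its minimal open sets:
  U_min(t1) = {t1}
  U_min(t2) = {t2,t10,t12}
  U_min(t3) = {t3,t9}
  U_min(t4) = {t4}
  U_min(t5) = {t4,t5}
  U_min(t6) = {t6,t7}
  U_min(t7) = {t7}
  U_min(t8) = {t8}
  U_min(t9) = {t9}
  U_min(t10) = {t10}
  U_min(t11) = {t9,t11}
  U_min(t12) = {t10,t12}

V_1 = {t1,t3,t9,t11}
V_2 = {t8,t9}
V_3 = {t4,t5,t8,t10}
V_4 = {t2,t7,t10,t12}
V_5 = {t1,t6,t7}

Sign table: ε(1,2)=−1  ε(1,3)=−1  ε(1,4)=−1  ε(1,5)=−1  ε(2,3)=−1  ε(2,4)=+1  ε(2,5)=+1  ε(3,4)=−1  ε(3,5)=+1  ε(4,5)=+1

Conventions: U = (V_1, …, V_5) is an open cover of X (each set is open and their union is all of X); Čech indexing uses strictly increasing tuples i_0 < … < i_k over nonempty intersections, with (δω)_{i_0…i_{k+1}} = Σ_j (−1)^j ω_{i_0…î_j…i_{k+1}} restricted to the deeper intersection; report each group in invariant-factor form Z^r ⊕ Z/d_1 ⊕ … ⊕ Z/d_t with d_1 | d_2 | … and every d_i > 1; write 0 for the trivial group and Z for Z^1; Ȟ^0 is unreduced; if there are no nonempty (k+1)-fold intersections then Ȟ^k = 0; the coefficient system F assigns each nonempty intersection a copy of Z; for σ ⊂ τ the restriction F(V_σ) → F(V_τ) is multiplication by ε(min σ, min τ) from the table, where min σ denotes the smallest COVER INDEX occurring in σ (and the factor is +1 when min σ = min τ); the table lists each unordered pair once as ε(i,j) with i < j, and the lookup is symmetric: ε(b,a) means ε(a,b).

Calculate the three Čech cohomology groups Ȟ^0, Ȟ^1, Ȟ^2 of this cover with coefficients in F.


Ȟ^0 ≅ Z, Ȟ^1 ≅ Z, Ȟ^2 ≅ 0

nonempty intersections:
  V12={t9} V15={t1} V23={t8} V34={t10} V45={t7}
C dims 5,5; δ0: rk 4, SNF 1^4
Ȟ^0: (5−4)−0=1 ⇒ Z
Ȟ^1: (5−0)−4=1 ⇒ Z
Ȟ^2: (0−0)−0=0 ⇒ 0


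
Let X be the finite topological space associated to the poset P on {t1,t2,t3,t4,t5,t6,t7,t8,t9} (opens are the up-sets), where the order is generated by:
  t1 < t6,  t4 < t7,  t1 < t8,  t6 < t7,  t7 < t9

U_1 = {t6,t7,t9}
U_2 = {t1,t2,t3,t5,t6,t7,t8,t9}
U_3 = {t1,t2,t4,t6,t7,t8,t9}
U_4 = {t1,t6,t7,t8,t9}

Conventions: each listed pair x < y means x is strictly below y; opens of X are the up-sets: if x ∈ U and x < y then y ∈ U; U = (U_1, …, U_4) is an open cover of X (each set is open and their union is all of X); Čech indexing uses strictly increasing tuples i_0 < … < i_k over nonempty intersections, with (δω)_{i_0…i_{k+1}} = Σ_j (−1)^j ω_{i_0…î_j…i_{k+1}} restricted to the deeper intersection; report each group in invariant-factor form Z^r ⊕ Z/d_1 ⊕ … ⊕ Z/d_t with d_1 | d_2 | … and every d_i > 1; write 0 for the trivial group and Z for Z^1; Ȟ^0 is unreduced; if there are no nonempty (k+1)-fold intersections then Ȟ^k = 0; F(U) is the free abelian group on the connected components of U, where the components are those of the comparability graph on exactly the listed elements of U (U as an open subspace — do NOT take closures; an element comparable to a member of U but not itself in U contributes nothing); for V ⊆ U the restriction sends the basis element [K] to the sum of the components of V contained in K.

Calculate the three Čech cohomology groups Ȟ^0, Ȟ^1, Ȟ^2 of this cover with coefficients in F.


nonempty intersections:
  U12={t6,t7,t9} U13={t6,t7,t9} U14={t6,t7,t9} U23={t1,t2,t6,t7,t8,t9} U24={t1,t6,t7,t8,t9} U34={t1,t6,t7,t8,t9}
  U123={t6,t7,t9} U124={t6,t7,t9} U134={t6,t7,t9} U234={t1,t6,t7,t8,t9}
  U1234={t6,t7,t9}
components per intersection:
  U1: {t6,t7,t9}
  U2: {t1,t6,t7,t8,t9} {t2} {t3} {t5}
  U3: {t1,t4,t6,t7,t8,t9} {t2}
  U4: {t1,t6,t7,t8,t9}
  U12: {t6,t7,t9}
  U13: {t6,t7,t9}
  U14: {t6,t7,t9}
  U23: {t1,t6,t7,t8,t9} {t2}
  U24: {t1,t6,t7,t8,t9}
  U34: {t1,t6,t7,t8,t9}
  U123: {t6,t7,t9}
  U124: {t6,t7,t9}
  U134: {t6,t7,t9}
  U234: {t1,t6,t7,t8,t9}
  U1234: {t6,t7,t9}
C dims 8,7,4,1; δ0: rk 4, SNF 1^4; δ1: rk 3, SNF 1^3; δ2: rk 1, SNF 1^1
Ȟ^0: (8−4)−0=4 ⇒ Z^4
Ȟ^1: (7−3)−4=0 ⇒ 0
Ȟ^2: (4−1)−3=0 ⇒ 0

Ȟ^0(U;F) ≅ Z^4, Ȟ^1(U;F) ≅ 0 and Ȟ^2(U;F) ≅ 0


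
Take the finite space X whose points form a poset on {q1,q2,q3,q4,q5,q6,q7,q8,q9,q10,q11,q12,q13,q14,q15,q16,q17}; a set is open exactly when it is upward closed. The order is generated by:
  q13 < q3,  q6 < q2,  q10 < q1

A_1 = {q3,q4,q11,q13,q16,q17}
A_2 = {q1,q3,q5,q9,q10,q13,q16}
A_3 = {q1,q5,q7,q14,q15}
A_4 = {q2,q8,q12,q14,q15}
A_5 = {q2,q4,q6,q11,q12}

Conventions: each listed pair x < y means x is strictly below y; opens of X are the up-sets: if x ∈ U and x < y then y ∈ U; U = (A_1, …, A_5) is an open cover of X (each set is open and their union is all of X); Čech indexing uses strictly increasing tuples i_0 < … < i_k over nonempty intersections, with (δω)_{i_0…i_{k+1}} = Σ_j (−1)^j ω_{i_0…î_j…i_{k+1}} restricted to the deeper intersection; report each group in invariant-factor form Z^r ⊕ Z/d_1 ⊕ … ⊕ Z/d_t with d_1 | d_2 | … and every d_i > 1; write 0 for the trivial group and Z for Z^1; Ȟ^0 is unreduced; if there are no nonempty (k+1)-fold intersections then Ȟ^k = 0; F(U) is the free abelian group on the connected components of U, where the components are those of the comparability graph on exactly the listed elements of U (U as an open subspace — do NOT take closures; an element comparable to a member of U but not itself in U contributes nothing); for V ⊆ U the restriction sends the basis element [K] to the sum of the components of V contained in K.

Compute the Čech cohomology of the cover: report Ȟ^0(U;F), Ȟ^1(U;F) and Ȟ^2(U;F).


Ȟ^0 ≅ Z^14,  Ȟ^1 ≅ 0,  Ȟ^2 ≅ 0

cover nerve:
  A12={q3,q13,q16} A15={q4,q11} A23={q1,q5} A34={q14,q15} A45={q2,q12}
components per intersection:
  A1: {q3,q13} {q4} {q11} {q16} {q17}
  A2: {q1,q10} {q3,q13} {q5} {q9} {q16}
  A3: {q1} {q5} {q7} {q14} {q15}
  A4: {q2} {q8} {q12} {q14} {q15}
  A5: {q2,q6} {q4} {q11} {q12}
  A12: {q3,q13} {q16}
  A15: {q4} {q11}
  A23: {q1} {q5}
  A34: {q14} {q15}
  A45: {q2} {q12}
C dims 24,10; δ0: rk 10, SNF 1^10
Ȟ^0: (24−10)−0=14 ⇒ Z^14
Ȟ^1: (10−0)−10=0 ⇒ 0
Ȟ^2: (0−0)−0=0 ⇒ 0


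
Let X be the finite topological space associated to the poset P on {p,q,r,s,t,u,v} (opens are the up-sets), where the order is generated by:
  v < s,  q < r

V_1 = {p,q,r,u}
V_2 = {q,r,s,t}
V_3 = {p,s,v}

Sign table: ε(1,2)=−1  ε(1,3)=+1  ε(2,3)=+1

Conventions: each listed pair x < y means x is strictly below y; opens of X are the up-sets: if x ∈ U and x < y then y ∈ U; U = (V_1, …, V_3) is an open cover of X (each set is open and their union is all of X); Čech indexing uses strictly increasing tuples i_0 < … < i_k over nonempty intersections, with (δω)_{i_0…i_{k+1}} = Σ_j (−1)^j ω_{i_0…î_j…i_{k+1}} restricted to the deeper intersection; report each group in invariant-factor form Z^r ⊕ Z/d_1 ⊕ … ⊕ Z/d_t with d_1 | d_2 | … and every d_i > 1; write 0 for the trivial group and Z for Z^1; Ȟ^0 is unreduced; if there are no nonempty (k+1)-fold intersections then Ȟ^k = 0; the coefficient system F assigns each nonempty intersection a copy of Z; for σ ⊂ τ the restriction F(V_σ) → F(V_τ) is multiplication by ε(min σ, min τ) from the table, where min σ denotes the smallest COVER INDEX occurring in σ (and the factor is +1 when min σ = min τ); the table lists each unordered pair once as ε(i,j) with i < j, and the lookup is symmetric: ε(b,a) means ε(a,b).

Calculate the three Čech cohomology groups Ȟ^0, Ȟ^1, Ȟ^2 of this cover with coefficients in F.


Ȟ^0 ≅ 0,  Ȟ^1 ≅ Z/2,  Ȟ^2 ≅ 0

nerve simplices:
  V12={q,r} V13={p} V23={s}
C dims 3,3; δ0: rk 3, SNF 1^2·2
degree 0: 3−3−0 = 0 → Ȟ^0 ≅ 0
degree 1: 3−0−3 = 0 plus torsion [2] → Ȟ^1 ≅ Z/2
degree 2: 0−0−0 = 0 → Ȟ^2 ≅ 0


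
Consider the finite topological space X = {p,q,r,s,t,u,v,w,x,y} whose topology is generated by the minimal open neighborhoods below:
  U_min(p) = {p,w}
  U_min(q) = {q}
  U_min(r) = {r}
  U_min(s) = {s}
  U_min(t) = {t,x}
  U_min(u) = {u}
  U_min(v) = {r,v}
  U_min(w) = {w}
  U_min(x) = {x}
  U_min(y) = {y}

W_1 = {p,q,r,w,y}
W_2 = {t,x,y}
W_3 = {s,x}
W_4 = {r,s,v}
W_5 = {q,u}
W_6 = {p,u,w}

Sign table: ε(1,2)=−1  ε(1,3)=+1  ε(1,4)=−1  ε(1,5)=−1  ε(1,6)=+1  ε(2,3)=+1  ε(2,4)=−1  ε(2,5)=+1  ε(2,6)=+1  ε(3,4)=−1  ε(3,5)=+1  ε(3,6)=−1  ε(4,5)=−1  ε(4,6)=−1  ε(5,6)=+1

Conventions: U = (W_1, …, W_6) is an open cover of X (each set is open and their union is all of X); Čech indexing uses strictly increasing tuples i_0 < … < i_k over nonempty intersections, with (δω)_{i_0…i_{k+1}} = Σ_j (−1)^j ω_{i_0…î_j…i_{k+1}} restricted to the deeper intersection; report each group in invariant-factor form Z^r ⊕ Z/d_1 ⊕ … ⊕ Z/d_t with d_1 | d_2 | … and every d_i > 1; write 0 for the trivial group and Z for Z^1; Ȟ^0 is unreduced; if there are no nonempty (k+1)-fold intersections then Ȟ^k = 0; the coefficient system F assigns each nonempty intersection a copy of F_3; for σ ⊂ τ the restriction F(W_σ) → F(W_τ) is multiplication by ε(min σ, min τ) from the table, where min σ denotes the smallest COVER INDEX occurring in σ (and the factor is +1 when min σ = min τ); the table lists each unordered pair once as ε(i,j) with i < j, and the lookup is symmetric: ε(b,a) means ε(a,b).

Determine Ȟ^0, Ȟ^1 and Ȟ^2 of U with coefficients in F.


Ȟ^0(U;F) ≅ 0, Ȟ^1(U;F) ≅ Z/3, Ȟ^2(U;F) ≅ 0

nonempty overlaps:
  W12={y} W14={r} W15={q} W16={p,w} W23={x} W34={s} W56={u}
C dims 6,7; δ0: rk_F3 6
degree 0: 6−6−0 = 0 → Ȟ^0 ≅ 0
degree 1: 7−0−6 = 1 → Ȟ^1 ≅ Z/3
degree 2: 0−0−0 = 0 → Ȟ^2 ≅ 0


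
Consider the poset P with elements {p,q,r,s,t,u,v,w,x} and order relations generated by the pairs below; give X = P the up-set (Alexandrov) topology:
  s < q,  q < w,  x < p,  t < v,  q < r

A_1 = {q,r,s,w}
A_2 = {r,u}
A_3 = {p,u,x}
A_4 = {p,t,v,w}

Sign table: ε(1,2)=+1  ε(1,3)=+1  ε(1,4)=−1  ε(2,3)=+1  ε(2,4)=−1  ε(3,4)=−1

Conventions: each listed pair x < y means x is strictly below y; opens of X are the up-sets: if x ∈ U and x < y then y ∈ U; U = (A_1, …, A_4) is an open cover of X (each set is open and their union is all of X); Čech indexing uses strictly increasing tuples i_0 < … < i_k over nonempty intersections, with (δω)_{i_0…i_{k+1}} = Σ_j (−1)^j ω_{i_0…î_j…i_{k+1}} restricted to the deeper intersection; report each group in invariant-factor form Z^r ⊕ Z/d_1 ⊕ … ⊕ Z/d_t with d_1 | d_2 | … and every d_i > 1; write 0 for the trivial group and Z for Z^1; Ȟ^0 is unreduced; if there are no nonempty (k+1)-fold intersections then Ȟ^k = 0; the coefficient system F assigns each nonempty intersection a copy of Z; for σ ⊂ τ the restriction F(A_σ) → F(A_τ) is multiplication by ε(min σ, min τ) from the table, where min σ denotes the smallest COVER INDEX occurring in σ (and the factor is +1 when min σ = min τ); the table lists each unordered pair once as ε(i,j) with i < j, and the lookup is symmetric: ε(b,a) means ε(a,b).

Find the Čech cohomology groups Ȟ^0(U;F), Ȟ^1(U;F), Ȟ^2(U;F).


nonempty overlaps:
  A12={r} A14={w} A23={u} A34={p}
C dims 4,4; δ0: rk 3, SNF 1^3
degree 0: 4−3−0 = 1 → Ȟ^0 ≅ Z
degree 1: 4−0−3 = 1 → Ȟ^1 ≅ Z
degree 2: 0−0−0 = 0 → Ȟ^2 ≅ 0

Ȟ^0(U;F) ≅ Z, Ȟ^1(U;F) ≅ Z and Ȟ^2(U;F) ≅ 0


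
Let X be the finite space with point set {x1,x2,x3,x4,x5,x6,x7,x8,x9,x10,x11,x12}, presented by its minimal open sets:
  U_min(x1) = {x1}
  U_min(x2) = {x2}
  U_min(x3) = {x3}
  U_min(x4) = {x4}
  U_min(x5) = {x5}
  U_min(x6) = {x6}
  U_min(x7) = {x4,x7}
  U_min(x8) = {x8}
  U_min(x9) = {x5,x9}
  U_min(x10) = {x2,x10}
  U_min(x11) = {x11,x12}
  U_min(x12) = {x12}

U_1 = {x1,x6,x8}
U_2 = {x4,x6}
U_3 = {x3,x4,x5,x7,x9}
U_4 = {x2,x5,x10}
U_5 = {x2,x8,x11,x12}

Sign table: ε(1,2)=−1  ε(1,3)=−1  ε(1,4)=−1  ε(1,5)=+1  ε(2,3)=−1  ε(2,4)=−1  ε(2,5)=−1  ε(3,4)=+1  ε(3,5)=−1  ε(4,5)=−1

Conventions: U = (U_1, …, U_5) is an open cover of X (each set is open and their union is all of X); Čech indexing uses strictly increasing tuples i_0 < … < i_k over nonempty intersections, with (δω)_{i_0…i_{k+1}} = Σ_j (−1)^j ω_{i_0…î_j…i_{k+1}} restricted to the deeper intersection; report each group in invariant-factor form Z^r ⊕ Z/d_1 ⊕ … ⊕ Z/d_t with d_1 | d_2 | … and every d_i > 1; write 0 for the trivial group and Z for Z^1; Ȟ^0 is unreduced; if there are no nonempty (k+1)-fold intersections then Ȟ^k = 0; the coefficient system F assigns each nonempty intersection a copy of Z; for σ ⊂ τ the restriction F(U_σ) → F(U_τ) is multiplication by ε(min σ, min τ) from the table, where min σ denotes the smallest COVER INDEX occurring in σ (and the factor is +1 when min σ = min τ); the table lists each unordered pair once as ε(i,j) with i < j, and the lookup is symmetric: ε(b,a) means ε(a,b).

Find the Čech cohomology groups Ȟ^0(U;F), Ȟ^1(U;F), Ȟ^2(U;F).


Ȟ^0 ≅ 0, Ȟ^1 ≅ Z/2 and Ȟ^2 ≅ 0

nerve of the cover:
  U12={x6} U15={x8} U23={x4} U34={x5} U45={x2}
C dims 5,5; δ0: rk 5, SNF 1^4·2
Ȟ^0 = (5 − 5) − 0 = 0, so Ȟ^0 ≅ 0
Ȟ^1 = (5 − 0) − 5 = 0 plus torsion [2], so Ȟ^1 ≅ Z/2
Ȟ^2 = (0 − 0) − 0 = 0, so Ȟ^2 ≅ 0


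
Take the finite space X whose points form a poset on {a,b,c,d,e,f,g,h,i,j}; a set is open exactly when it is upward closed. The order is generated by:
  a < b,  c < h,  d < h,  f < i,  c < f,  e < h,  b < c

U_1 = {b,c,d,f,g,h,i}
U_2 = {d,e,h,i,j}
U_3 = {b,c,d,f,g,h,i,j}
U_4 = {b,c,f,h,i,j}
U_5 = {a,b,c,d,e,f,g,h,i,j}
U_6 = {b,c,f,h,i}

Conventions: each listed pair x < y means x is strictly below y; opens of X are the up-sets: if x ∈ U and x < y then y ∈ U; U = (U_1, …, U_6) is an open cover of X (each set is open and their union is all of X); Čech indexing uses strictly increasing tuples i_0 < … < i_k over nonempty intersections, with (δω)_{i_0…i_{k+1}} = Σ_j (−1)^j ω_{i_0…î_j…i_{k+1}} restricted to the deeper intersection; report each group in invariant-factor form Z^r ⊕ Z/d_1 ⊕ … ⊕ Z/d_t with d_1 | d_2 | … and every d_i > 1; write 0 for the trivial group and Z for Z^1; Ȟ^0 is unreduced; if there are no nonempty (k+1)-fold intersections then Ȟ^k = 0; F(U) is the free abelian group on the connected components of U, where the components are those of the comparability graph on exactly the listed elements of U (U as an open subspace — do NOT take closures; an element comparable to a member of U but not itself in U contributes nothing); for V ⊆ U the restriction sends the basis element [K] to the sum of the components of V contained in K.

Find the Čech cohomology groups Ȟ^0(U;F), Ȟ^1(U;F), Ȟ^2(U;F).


Ȟ^0(U;F) ≅ Z^3; Ȟ^1(U;F) ≅ 0; Ȟ^2(U;F) ≅ 0

nonempty intersections:
  U12={d,h,i} U13={b,c,d,f,g,h,i} U14={b,c,f,h,i} U15={b,c,d,f,g,h,i} U16={b,c,f,h,i} U23={d,h,i,j} U24={h,i,j} U25={d,e,h,i,j} U26={h,i} U34={b,c,f,h,i,j} U35={b,c,d,f,g,h,i,j} U36={b,c,f,h,i} U45={b,c,f,h,i,j} U46={b,c,f,h,i} U56={b,c,f,h,i}
  U123={d,h,i} U124={h,i} U125={d,h,i} U126={h,i} U134={b,c,f,h,i} U135={b,c,d,f,g,h,i} U136={b,c,f,h,i} U145={b,c,f,h,i} U146={b,c,f,h,i} U156={b,c,f,h,i} U234={h,i,j} U235={d,h,i,j} U236={h,i} U245={h,i,j} U246={h,i} U256={h,i} U345={b,c,f,h,i,j} U346={b,c,f,h,i} U356={b,c,f,h,i} U456={b,c,f,h,i}
  U1234={h,i} U1235={d,h,i} U1236={h,i} U1245={h,i} U1246={h,i} U1256={h,i} U1345={b,c,f,h,i} U1346={b,c,f,h,i} U1356={b,c,f,h,i} U1456={b,c,f,h,i} U2345={h,i,j} U2346={h,i} U2356={h,i} U2456={h,i} U3456={b,c,f,h,i}
  U12345={h,i} U12346={h,i} U12356={h,i} U12456={h,i} U13456={b,c,f,h,i} U23456={h,i}
  U123456={h,i}
components per intersection:
  U1: {b,c,d,f,h,i} {g}
  U2: {d,e,h} {i} {j}
  U3: {b,c,d,f,h,i} {g} {j}
  U4: {b,c,f,h,i} {j}
  U5: {a,b,c,d,e,f,h,i} {g} {j}
  U6: {b,c,f,h,i}
  U12: {d,h} {i}
  U13: {b,c,d,f,h,i} {g}
  U14: {b,c,f,h,i}
  U15: {b,c,d,f,h,i} {g}
  U16: {b,c,f,h,i}
  U23: {d,h} {i} {j}
  U24: {h} {i} {j}
  U25: {d,e,h} {i} {j}
  U26: {h} {i}
  U34: {b,c,f,h,i} {j}
  U35: {b,c,d,f,h,i} {g} {j}
  U36: {b,c,f,h,i}
  U45: {b,c,f,h,i} {j}
  U46: {b,c,f,h,i}
  U56: {b,c,f,h,i}
  U123: {d,h} {i}
  U124: {h} {i}
  U125: {d,h} {i}
  U126: {h} {i}
  U134: {b,c,f,h,i}
  U135: {b,c,d,f,h,i} {g}
  U136: {b,c,f,h,i}
  U145: {b,c,f,h,i}
  U146: {b,c,f,h,i}
  U156: {b,c,f,h,i}
  U234: {h} {i} {j}
  U235: {d,h} {i} {j}
  U236: {h} {i}
  U245: {h} {i} {j}
  U246: {h} {i}
  U256: {h} {i}
  U345: {b,c,f,h,i} {j}
  U346: {b,c,f,h,i}
  U356: {b,c,f,h,i}
  U456: {b,c,f,h,i}
  U1234: {h} {i}
  U1235: {d,h} {i}
  U1236: {h} {i}
  U1245: {h} {i}
  U1246: {h} {i}
  U1256: {h} {i}
  U1345: {b,c,f,h,i}
  U1346: {b,c,f,h,i}
  U1356: {b,c,f,h,i}
  U1456: {b,c,f,h,i}
  U2345: {h} {i} {j}
  U2346: {h} {i}
  U2356: {h} {i}
  U2456: {h} {i}
  U3456: {b,c,f,h,i}
  U12345: {h} {i}
  U12346: {h} {i}
  U12356: {h} {i}
  U12456: {h} {i}
  U13456: {b,c,f,h,i}
  U23456: {h} {i}
  U123456: {h} {i}
C dims 14,29,35,26; δ0: rk 11, SNF 1^11; δ1: rk 18, SNF 1^18; δ2: rk 17, SNF 1^17
Ȟ^0: (14−11)−0=3 ⇒ Z^3
Ȟ^1: (29−18)−11=0 ⇒ 0
Ȟ^2: (35−17)−18=0 ⇒ 0


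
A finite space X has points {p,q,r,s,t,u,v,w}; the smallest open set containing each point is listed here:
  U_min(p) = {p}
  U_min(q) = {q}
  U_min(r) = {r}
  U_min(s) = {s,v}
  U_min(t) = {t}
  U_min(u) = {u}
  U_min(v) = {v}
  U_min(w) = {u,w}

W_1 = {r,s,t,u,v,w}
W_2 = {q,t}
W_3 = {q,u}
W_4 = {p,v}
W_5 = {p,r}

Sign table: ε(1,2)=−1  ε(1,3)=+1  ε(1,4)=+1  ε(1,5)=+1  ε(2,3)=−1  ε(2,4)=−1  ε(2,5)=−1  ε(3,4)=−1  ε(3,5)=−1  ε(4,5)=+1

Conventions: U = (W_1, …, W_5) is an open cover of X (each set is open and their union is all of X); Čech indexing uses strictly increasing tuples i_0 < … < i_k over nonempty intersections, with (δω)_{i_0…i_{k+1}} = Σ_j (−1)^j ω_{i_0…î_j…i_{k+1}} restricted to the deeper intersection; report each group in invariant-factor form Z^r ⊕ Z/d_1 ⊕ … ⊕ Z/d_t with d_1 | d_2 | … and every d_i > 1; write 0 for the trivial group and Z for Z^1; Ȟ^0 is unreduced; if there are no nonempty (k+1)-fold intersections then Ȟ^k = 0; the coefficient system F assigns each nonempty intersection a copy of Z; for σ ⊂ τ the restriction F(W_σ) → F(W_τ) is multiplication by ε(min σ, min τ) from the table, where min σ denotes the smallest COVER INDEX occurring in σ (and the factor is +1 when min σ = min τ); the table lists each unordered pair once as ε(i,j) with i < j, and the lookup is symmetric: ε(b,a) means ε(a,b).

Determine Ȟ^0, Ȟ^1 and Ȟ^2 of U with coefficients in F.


Ȟ^0 = Z, Ȟ^1 = Z^2, Ȟ^2 = 0

intersection data:
  W12={t} W13={u} W14={v} W15={r} W23={q} W45={p}
C dims 5,6; δ0: rk 4, SNF 1^4
Ȟ^0 = (5 − 4) − 0 = 1, so Ȟ^0 ≅ Z
Ȟ^1 = (6 − 0) − 4 = 2, so Ȟ^1 ≅ Z^2
Ȟ^2 = (0 − 0) − 0 = 0, so Ȟ^2 ≅ 0


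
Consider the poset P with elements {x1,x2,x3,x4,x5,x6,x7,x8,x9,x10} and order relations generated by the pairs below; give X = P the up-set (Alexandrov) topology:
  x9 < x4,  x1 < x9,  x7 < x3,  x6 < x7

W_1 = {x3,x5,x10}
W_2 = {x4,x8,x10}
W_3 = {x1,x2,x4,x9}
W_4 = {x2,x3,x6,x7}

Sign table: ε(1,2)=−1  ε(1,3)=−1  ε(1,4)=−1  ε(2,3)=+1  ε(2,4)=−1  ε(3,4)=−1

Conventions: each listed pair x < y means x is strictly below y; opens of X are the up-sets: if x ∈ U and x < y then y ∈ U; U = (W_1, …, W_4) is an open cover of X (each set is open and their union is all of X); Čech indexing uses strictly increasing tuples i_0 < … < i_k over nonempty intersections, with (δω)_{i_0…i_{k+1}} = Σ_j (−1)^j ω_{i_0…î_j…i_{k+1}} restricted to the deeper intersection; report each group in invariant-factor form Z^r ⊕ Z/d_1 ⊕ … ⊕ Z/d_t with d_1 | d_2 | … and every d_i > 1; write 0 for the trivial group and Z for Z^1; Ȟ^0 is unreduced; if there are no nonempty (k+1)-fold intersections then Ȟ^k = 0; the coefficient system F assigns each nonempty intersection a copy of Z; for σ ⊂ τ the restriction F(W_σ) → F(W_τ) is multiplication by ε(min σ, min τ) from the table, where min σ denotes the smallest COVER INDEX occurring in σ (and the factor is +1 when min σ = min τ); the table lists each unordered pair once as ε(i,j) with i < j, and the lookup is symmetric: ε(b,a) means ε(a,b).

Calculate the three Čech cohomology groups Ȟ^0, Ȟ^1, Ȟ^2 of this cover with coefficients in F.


Ȟ^0 ≅ 0,  Ȟ^1 ≅ Z/2,  Ȟ^2 ≅ 0

nerve of the cover:
  W12={x10} W14={x3} W23={x4} W34={x2}
C dims 4,4; δ0: rk 4, SNF 1^3·2
Ȟ^0 = (4 − 4) − 0 = 0, so Ȟ^0 ≅ 0
Ȟ^1 = (4 − 0) − 4 = 0 plus torsion [2], so Ȟ^1 ≅ Z/2
Ȟ^2 = (0 − 0) − 0 = 0, so Ȟ^2 ≅ 0
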